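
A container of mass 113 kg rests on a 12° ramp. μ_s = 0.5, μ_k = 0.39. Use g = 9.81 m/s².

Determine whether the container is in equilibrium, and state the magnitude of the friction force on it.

N = m g cos θ = 1080 N.
Down-slope weight component: m g sin θ = 230 N.
μ_s N = 542 N.
230 ≤ 542 N, so it stays put; friction = 230 N.

f ≈ 230 N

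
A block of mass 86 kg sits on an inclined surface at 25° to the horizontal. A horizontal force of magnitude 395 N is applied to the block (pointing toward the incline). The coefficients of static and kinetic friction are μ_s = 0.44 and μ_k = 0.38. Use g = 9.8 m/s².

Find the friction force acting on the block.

Normal direction: N = m g cos θ + P sin θ = 930.8 N.
Parallel to the incline: P cos θ − m g sin θ = 358 − 356.2 = 1.809 N; the friction needed to balance this is 1.809 N acting down the slope.
Maximum static friction: μ_s N = 0.44 × 930.8 = 409.5 N.
|f_req| = 1.809 ≤ 409.5 N → the block is in equilibrium; friction equals the required value.

f ≈ 1.81 N (down the incline)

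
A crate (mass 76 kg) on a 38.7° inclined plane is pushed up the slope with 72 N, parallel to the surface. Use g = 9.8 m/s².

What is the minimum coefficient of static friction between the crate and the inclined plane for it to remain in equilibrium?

μ_s,min ≈ 0.677

N = m g cos θ = 581.3 N.
Friction must make up the shortfall along the incline: f = m g sin θ − P = 465.7 − 72 = 393.7 N.
At the threshold f = μ_s N, so μ_s,min = 393.7/581.3 = 0.677.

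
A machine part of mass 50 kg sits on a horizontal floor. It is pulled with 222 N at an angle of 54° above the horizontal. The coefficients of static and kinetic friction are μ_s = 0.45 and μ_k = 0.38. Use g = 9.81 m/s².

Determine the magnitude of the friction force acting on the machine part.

f ≈ 130 N

N = m g − P sin α = 490.5 − 222×sin 54° = 310.9 N.
For equilibrium, f = P cos α = 222×cos 54° = 130.5 N.
The static-friction limit is μ_s N = 139.9 N.
Since 130.5 N does not exceed the limit, the machine part stays at rest and f = 130 N.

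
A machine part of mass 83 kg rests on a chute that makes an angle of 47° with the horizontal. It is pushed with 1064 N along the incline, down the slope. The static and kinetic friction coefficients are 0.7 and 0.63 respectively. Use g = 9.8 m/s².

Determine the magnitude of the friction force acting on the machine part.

The normal reaction is N = m g cos θ = 554.7 N.
For equilibrium along the incline the friction force must supply f = m g sin θ + P = 594.9 + 1064 = 1659 N (positive meaning up-slope).
The static-friction ceiling is μ_s N = 0.7 × 554.7 = 388.3 N.
Since |1659| > 388.3 N, static friction cannot hold it; the machine part slides down the incline and kinetic friction applies: f = μ_k N = 0.63 × 554.7 = 349 N.

f ≈ 349 N (up the incline)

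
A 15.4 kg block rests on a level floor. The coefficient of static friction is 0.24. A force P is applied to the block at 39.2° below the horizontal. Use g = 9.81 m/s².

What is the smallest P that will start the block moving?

N = m g + P sin α (the push presses the block into the level floor).
At impending slip, P cos α = μ_s N = μ_s (m g + P sin α).
Solving: P (cos α − μ_s sin α) = μ_s m g → P = 0.24×151/(cos 39.2° − 0.24 sin 39.2°) = 36.3/0.6233 = 58.2 N.

P ≈ 58.2 N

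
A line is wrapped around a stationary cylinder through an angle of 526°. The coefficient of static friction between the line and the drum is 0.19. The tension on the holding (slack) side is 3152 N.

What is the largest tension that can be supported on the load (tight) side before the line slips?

At impending slip the capstan equation gives T₂/T₁ = e^{μβ} with β in radians.
β = 526° × π/180 = 9.18 rad.
e^{μβ} = e^{0.19×9.18} = 5.722.
T₂ = T₁ · e^{μβ} = 3152 × 5.722 = 18000 N.

T_max ≈ 18000 N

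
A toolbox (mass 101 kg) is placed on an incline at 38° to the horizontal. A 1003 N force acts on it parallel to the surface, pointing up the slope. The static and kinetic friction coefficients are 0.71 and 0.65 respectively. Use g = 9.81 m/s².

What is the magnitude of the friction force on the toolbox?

Perpendicular to the surface, N = m g cos θ = 101·9.81·cos 38° = 780.8 N.
The friction needed for equilibrium is m g sin θ − P = 610 − 1003 = -393 N, measured positive up-slope.
Maximum static friction available: μ_s N = 0.71 × 780.8 = 554.3 N.
Since |-393| ≤ 554.3 N, the toolbox remains in static equilibrium and friction takes exactly the required value.

f ≈ 393 N (down the incline)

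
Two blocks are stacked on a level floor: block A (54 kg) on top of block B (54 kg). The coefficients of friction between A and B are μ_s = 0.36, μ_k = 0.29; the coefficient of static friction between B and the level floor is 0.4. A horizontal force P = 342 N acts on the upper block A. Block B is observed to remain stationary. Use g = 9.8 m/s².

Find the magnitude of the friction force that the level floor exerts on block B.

Between the blocks, N₁ = m_A g = 529.2 N.
So the A–B interface can sustain at most μ_s N₁ = 190.5 N of static friction.
Since P = 342 N > 190.5 N, A slides on B; the A–B friction is kinetic: f₁ = μ_k N₁ = 0.29×529.2 = 153 N.
By Newton's third law B feels 153 N forward from A. With B stationary, the floor's static friction on B balances it: f₂ = 153 N (well within μ_s(m_A+m_B)g = 423.4 N).

f ≈ 153 N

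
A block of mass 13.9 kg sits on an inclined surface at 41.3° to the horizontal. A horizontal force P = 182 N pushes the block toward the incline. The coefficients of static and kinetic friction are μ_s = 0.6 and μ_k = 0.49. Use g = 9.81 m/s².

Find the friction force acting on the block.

The horizontal push has a component P sin θ into the surface, so N = m g cos θ + P sin θ = 102.4 + 120.1 = 222.6 N.
Parallel to the incline: P cos θ − m g sin θ = 136.7 − 90 = 46.73 N; the friction needed to balance this is 46.73 N acting down the slope.
Maximum static friction: μ_s N = 0.6 × 222.6 = 133.5 N.
|f_req| = 46.73 ≤ 133.5 N → the block is in equilibrium; friction equals the required value.

f ≈ 46.7 N (down the incline)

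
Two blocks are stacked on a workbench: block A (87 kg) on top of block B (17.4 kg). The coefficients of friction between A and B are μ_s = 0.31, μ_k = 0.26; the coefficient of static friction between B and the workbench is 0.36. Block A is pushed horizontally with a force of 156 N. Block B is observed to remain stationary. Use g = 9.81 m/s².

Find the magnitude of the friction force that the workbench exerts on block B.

f ≈ 156 N

The normal force B exerts on A is simply A's weight, N₁ = 853.5 N.
Maximum static friction on A from B: μ_s N₁ = 0.31×853.5 = 264.6 N.
Since P = 156 N ≤ 264.6 N, A does not slip on B; friction on A equals P = 156 N.
B experiences an equal 156 N forward from A (third law). B is in equilibrium, so the floor supplies f₂ = 156 N of static friction (limit μ_s(m_A+m_B)g = 368.7 N, not exceeded).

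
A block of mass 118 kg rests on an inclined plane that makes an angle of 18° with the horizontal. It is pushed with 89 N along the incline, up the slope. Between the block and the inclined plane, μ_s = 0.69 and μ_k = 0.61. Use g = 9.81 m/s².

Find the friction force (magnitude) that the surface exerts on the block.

f ≈ 269 N (up the incline)

Normal force: N = m g cos θ = 118 × 9.81 × cos 18° = 1101 N.
For equilibrium along the incline the friction force must supply f = m g sin θ − P = 357.7 − 89 = 268.7 N (positive meaning up-slope).
Static friction can supply at most μ_s N = 759.6 N.
Since |268.7| ≤ 759.6 N, no slip — friction simply equals what equilibrium demands.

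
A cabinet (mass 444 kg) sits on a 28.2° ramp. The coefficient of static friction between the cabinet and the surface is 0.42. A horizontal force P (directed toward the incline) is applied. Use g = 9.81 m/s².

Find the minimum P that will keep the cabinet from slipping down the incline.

P_min ≈ 413 N

The cabinet tends to slide down (tan θ > μ_s), so at the point of impending slip friction acts up-slope at its limit: f = μ_s N.
Perpendicular to the incline: N = m g cos θ + P sin θ.
Along the incline: P cos θ + μ_s N = m g sin θ, i.e. P cos θ + μ_s (m g cos θ + P sin θ) = m g sin θ.
Solving, P (cos θ + μ_s sin θ) = m g (sin θ − μ_s cos θ), so P = 4360×0.1024/1.08 = 413 N.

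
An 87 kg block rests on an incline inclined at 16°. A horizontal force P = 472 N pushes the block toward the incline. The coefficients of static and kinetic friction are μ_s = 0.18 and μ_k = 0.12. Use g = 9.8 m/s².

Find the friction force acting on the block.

f ≈ 114 N (down the incline)

Normal direction: N = m g cos θ + P sin θ = 949.7 N.
Parallel to the incline: P cos θ − m g sin θ = 453.7 − 235 = 218.7 N; the friction needed to balance this is 218.7 N acting down the slope.
The limit of static friction is μ_s N = 170.9 N.
|f_req| = 218.7 > 170.9 N → the block slides up the incline; f = μ_k N = 0.12 × 949.7 = 114 N.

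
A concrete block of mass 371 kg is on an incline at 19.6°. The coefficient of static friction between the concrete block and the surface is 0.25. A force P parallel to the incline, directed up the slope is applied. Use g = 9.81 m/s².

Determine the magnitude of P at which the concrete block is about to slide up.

At impending motion up the slope, friction acts down-slope at its limit: f = μ_s N.
P is parallel to the surface, so N = m g cos θ = 3430 N.
Along the incline: P = m g sin θ + μ_s N = 1220 + 0.25×3430 = 2080 N.

P ≈ 2080 N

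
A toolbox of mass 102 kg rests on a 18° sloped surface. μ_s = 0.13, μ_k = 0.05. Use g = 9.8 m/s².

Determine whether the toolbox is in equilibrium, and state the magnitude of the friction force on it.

f ≈ 47.5 N

N = m g cos θ = 951 N.
Down-slope weight component: m g sin θ = 309 N.
μ_s N = 124 N.
309 > 124 N, so it slides; kinetic friction f = μ_k N = 0.05×951 = 47.5 N.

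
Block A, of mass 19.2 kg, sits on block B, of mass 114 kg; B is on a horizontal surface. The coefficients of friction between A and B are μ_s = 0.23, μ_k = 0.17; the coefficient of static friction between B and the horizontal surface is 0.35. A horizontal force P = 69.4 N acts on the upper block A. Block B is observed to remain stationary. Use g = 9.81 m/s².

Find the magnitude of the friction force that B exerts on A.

f ≈ 32 N

Between the blocks, N₁ = m_A g = 188.4 N.
So the A–B interface can sustain at most μ_s N₁ = 43.32 N of static friction.
Since P = 69.4 N > 43.32 N, A slides on B; the A–B friction is kinetic: f₁ = μ_k N₁ = 0.17×188.4 = 32 N.
By Newton's third law B feels 32 N forward from A. With B stationary, the floor's static friction on B balances it: f₂ = 32 N (well within μ_s(m_A+m_B)g = 457.3 N).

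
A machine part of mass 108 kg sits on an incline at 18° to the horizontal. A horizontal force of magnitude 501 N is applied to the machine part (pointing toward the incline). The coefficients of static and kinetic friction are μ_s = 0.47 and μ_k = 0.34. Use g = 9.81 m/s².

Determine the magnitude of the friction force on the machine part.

Normal direction: N = m g cos θ + P sin θ = 1162 N.
Along the incline, the net driving force (taking up-slope positive) is P cos θ − m g sin θ = 476.5 − 327.4 = 149.1 N, so equilibrium requires friction f = -149.1 N (down-slope).
Maximum static friction: μ_s N = 0.47 × 1162 = 546.3 N.
Since 149.1 N is within the 546.3 N limit, the machine part stays put and friction is exactly 149 N.

f ≈ 149 N (down the incline)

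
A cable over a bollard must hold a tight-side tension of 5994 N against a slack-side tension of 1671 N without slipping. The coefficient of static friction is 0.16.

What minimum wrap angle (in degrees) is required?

T₂/T₁ = e^{μβ} → β = ln(T₂/T₁)/μ.
β = ln(5994/1671)/0.16 = 1.277/0.16 = 7.983 rad.
In degrees: β = 7.983 × 180/π = 457°.

β_min ≈ 457°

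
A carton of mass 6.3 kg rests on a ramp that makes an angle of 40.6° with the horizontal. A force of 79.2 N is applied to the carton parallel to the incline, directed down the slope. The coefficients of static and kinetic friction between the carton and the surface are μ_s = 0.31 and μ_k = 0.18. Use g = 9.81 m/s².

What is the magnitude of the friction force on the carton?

Perpendicular to the surface, N = m g cos θ = 6.3·9.81·cos 40.6° = 46.93 N.
The friction needed for equilibrium is m g sin θ + P = 40.22 + 79.2 = 119.4 N, measured positive up-slope.
Static friction can supply at most μ_s N = 14.55 N.
Since |119.4| > 14.55 N, static friction cannot hold it; the carton slides down the incline and kinetic friction applies: f = μ_k N = 0.18 × 46.93 = 8.45 N.

f ≈ 8.45 N (up the incline)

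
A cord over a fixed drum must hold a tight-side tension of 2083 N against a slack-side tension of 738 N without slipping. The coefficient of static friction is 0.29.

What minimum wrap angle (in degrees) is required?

T₂/T₁ = e^{μβ} → β = ln(T₂/T₁)/μ.
β = ln(2083/738)/0.29 = 1.038/0.29 = 3.578 rad.
In degrees: β = 3.578 × 180/π = 205°.

β_min ≈ 205°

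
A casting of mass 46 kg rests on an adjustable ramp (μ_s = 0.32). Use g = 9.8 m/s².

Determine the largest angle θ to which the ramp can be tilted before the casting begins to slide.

θ_max ≈ 17.7°

At the slip threshold, m g sin θ = μ_s · m g cos θ, so tan θ = μ_s.
θ_max = arctan(0.32) = 17.7°.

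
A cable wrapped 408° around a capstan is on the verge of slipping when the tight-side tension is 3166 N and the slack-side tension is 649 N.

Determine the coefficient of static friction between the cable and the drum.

μ ≈ 0.223

T₂/T₁ = e^{μβ} → μ = ln(T₂/T₁)/β.
β = 408° = 7.121 rad.
μ = ln(3166/649)/7.121 = ln(4.878)/7.121 = 0.223.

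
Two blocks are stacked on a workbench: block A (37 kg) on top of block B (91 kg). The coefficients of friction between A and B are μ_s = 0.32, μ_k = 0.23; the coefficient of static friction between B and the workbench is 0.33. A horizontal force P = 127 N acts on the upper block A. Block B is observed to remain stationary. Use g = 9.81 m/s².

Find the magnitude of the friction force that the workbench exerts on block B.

The normal force B exerts on A is simply A's weight, N₁ = 363 N.
So the A–B interface can sustain at most μ_s N₁ = 116.2 N of static friction.
P = 127 N exceeds that limit, so A slips over B and the interface friction becomes kinetic: f₁ = μ_k N₁ = 0.23×363 = 83.5 N.
B experiences an equal 83.5 N forward from A (third law). B is in equilibrium, so the floor supplies f₂ = 83.5 N of static friction (limit μ_s(m_A+m_B)g = 414.4 N, not exceeded).

f ≈ 83.5 N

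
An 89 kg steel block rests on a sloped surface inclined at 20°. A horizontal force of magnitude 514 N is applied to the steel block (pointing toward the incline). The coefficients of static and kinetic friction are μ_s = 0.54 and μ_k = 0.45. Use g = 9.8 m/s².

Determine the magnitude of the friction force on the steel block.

f ≈ 185 N (down the incline)

The horizontal push has a component P sin θ into the surface, so N = m g cos θ + P sin θ = 819.6 + 175.8 = 995.4 N.
Along the incline, the net driving force (taking up-slope positive) is P cos θ − m g sin θ = 483 − 298.3 = 184.7 N, so equilibrium requires friction f = -184.7 N (down-slope).
Maximum static friction: μ_s N = 0.54 × 995.4 = 537.5 N.
Since 184.7 N is within the 537.5 N limit, the steel block stays put and friction is exactly 185 N.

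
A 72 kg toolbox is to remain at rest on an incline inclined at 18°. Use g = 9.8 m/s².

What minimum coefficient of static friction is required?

μ_s,min ≈ 0.325

At the slip threshold m g sin θ = μ_s m g cos θ, so μ_s,min = tan θ.
μ_s,min = tan 18° = 0.325.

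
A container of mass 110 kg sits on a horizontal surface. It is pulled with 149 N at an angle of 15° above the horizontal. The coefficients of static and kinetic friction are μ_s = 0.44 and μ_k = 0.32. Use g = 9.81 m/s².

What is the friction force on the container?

f ≈ 144 N

Vertical equilibrium gives N = m g − P sin α = 1041 N.
The horizontal driving force is P cos α = 143.9 N, so equilibrium needs friction f = 143.9 N.
μ_s N = 0.44 × 1041 = 457.8 N.
Since 143.9 N does not exceed the limit, the container stays at rest and f = 144 N.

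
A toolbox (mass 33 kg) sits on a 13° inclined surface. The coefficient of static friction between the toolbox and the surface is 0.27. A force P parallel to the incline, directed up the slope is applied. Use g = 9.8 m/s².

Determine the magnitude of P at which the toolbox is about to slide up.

P ≈ 158 N

At impending motion up the slope, friction acts down-slope at its limit: f = μ_s N.
P is parallel to the surface, so N = m g cos θ = 315 N.
Along the incline: P = m g sin θ + μ_s N = 72.7 + 0.27×315 = 158 N.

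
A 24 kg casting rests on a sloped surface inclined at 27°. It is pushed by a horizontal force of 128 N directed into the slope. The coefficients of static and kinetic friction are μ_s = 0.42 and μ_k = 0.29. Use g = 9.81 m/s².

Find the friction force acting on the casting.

The horizontal push has a component P sin θ into the surface, so N = m g cos θ + P sin θ = 209.8 + 58.11 = 267.9 N.
Along the incline, the net driving force (taking up-slope positive) is P cos θ − m g sin θ = 114 − 106.9 = 7.161 N, so equilibrium requires friction f = -7.161 N (down-slope).
The limit of static friction is μ_s N = 112.5 N.
Since 7.161 N is within the 112.5 N limit, the casting stays put and friction is exactly 7.16 N.

f ≈ 7.16 N (down the incline)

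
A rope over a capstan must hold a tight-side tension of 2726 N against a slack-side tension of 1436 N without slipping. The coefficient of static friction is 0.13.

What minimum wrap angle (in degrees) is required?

β_min ≈ 283°

T₂/T₁ = e^{μβ} → β = ln(T₂/T₁)/μ.
β = ln(2726/1436)/0.13 = 0.641/0.13 = 4.931 rad.
In degrees: β = 4.931 × 180/π = 283°.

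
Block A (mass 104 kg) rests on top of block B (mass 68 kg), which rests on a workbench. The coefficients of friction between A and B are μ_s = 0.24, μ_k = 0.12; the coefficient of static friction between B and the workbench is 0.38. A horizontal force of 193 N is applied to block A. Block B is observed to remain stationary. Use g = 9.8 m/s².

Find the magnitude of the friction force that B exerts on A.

f ≈ 193 N

Between the blocks, N₁ = m_A g = 1019 N.
Maximum static friction on A from B: μ_s N₁ = 0.24×1019 = 244.6 N.
Since P = 193 N ≤ 244.6 N, A does not slip on B; friction on A equals P = 193 N.
B experiences an equal 193 N forward from A (third law). B is in equilibrium, so the floor supplies f₂ = 193 N of static friction (limit μ_s(m_A+m_B)g = 640.5 N, not exceeded).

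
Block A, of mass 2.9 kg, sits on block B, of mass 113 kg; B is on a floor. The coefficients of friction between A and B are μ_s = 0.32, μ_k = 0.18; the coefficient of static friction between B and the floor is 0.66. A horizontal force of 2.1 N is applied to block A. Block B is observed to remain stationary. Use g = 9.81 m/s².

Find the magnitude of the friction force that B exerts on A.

f ≈ 2.1 N

Between the blocks, N₁ = m_A g = 28.45 N.
So the A–B interface can sustain at most μ_s N₁ = 9.104 N of static friction.
Since P = 2.1 N ≤ 9.104 N, A does not slip on B; friction on A equals P = 2.1 N.
B experiences an equal 2.1 N forward from A (third law). B is in equilibrium, so the floor supplies f₂ = 2.1 N of static friction (limit μ_s(m_A+m_B)g = 750.4 N, not exceeded).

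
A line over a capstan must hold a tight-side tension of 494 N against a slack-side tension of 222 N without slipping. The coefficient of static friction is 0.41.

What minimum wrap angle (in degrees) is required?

T₂/T₁ = e^{μβ} → β = ln(T₂/T₁)/μ.
β = ln(494/222)/0.41 = 0.7999/0.41 = 1.951 rad.
In degrees: β = 1.951 × 180/π = 112°.

β_min ≈ 112°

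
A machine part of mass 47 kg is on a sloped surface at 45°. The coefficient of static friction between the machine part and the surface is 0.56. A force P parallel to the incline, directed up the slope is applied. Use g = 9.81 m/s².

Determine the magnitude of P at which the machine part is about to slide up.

P ≈ 509 N

At impending motion up the slope, friction acts down-slope at its limit: f = μ_s N.
P is parallel to the surface, so N = m g cos θ = 326 N.
Along the incline: P = m g sin θ + μ_s N = 326 + 0.56×326 = 509 N.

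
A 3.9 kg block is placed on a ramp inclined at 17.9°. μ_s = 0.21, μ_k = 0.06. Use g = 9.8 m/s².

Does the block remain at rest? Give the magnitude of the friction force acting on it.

N = m g cos θ = 36.4 N.
Down-slope weight component: m g sin θ = 11.7 N.
μ_s N = 7.64 N.
11.7 > 7.64 N, so it slides; kinetic friction f = μ_k N = 0.06×36.4 = 2.18 N.

f ≈ 2.18 N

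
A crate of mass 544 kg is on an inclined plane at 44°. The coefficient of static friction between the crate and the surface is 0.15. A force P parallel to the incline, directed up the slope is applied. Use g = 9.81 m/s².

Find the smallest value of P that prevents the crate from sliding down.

P_min ≈ 3130 N

The crate tends to slide down (tan θ > μ_s), so at the point of impending slip friction acts up-slope at its limit: f = μ_s N.
P is parallel to the surface, so N = m g cos θ = 3840 N.
Along the incline: P + μ_s N = m g sin θ, so P = 3710 − 0.15×3840 = 3130 N.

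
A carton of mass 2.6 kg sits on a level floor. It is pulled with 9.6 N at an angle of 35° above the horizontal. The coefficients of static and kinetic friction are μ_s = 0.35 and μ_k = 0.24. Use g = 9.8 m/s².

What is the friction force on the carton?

f ≈ 4.79 N

N = m g − P sin α = 25.48 − 9.6×sin 35° = 19.97 N.
For equilibrium, f = P cos α = 9.6×cos 35° = 7.864 N.
The static-friction limit is μ_s N = 6.991 N.
7.864 > 6.991 N → the carton slides; f = μ_k N = 0.24×19.97 = 4.79 N.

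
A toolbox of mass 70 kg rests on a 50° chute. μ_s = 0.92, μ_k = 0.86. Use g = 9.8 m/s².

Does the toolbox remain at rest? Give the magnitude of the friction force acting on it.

f ≈ 379 N

N = m g cos θ = 441 N.
Down-slope weight component: m g sin θ = 526 N.
μ_s N = 406 N.
526 > 406 N, so it slides; kinetic friction f = μ_k N = 0.86×441 = 379 N.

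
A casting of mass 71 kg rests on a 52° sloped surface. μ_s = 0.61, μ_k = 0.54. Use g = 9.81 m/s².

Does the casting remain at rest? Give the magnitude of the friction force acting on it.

N = m g cos θ = 429 N.
Down-slope weight component: m g sin θ = 549 N.
μ_s N = 262 N.
549 > 262 N, so it slides; kinetic friction f = μ_k N = 0.54×429 = 232 N.

f ≈ 232 N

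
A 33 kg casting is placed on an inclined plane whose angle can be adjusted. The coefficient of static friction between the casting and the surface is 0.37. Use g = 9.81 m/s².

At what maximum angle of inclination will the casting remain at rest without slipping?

At the slip threshold, m g sin θ = μ_s · m g cos θ, so tan θ = μ_s.
θ_max = arctan(0.37) = 20.3°.

θ_max ≈ 20.3°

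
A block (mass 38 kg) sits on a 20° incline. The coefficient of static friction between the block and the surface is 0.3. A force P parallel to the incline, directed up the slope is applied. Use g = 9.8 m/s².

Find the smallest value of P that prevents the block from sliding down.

The block tends to slide down (tan θ > μ_s), so at the point of impending slip friction acts up-slope at its limit: f = μ_s N.
P is parallel to the surface, so N = m g cos θ = 350 N.
Along the incline: P + μ_s N = m g sin θ, so P = 127 − 0.3×350 = 22.4 N.

P_min ≈ 22.4 N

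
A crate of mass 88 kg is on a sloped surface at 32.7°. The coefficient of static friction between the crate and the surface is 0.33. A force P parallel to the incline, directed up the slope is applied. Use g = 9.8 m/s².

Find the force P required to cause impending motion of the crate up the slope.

At impending motion up the slope, friction acts down-slope at its limit: f = μ_s N.
P is parallel to the surface, so N = m g cos θ = 726 N.
Along the incline: P = m g sin θ + μ_s N = 466 + 0.33×726 = 705 N.

P ≈ 705 N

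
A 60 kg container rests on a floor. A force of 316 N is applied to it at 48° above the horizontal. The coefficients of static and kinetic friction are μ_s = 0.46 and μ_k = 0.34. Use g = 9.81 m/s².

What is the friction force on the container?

Vertical equilibrium gives N = m g − P sin α = 353.8 N.
For equilibrium, f = P cos α = 316×cos 48° = 211.4 N.
μ_s N = 0.46 × 353.8 = 162.7 N.
211.4 > 162.7 N → the container slides; f = μ_k N = 0.34×353.8 = 120 N.

f ≈ 120 N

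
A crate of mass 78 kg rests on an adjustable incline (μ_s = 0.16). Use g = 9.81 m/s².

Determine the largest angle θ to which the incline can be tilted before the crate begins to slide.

θ_max ≈ 9.09°

At the slip threshold, m g sin θ = μ_s · m g cos θ, so tan θ = μ_s.
θ_max = arctan(0.16) = 9.09°.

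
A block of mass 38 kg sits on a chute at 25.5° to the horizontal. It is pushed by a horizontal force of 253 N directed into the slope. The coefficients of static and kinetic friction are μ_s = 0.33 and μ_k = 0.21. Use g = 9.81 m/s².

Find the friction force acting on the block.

f ≈ 67.9 N (down the incline)

The horizontal push has a component P sin θ into the surface, so N = m g cos θ + P sin θ = 336.5 + 108.9 = 445.4 N.
Along the incline, the net driving force (taking up-slope positive) is P cos θ − m g sin θ = 228.4 − 160.5 = 67.87 N, so equilibrium requires friction f = -67.87 N (down-slope).
The limit of static friction is μ_s N = 147 N.
Since 67.87 N is within the 147 N limit, the block stays put and friction is exactly 67.9 N.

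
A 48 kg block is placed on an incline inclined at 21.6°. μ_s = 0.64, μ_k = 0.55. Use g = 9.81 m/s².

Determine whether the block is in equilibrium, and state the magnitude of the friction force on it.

N = m g cos θ = 438 N.
Down-slope weight component: m g sin θ = 173 N.
μ_s N = 280 N.
173 ≤ 280 N, so it stays put; friction = 173 N.

f ≈ 173 N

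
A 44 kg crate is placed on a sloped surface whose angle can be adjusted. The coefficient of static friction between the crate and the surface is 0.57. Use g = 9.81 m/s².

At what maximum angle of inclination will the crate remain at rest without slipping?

θ_max ≈ 29.7°

At the slip threshold, m g sin θ = μ_s · m g cos θ, so tan θ = μ_s.
θ_max = arctan(0.57) = 29.7°.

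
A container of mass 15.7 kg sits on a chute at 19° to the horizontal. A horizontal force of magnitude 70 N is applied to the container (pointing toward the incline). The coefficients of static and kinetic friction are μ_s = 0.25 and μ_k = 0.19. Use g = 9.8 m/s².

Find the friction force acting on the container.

Resolve perpendicular to the incline: N = m g cos θ + P sin θ = 15.7×9.8×cos 19° + 70×sin 19° = 168.3 N.
Parallel to the incline: P cos θ − m g sin θ = 66.19 − 50.09 = 16.09 N; the friction needed to balance this is 16.09 N acting down the slope.
Maximum static friction: μ_s N = 0.25 × 168.3 = 42.07 N.
|f_req| = 16.09 ≤ 42.07 N → the container is in equilibrium; friction equals the required value.

f ≈ 16.1 N (down the incline)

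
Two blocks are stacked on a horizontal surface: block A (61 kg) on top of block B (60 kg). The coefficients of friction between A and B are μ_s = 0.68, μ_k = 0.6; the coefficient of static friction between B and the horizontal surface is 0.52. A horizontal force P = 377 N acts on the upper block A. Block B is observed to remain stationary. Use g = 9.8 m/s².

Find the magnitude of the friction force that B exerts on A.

f ≈ 377 N

Between the blocks, N₁ = m_A g = 597.8 N.
Maximum static friction on A from B: μ_s N₁ = 0.68×597.8 = 406.5 N.
P = 377 N is within that limit, so A and B move together (both at rest); the A–B friction is simply f₁ = P = 377 N.
B experiences an equal 377 N forward from A (third law). B is in equilibrium, so the floor supplies f₂ = 377 N of static friction (limit μ_s(m_A+m_B)g = 616.6 N, not exceeded).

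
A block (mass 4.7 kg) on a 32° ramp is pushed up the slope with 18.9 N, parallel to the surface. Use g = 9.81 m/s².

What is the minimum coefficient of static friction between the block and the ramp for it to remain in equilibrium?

N = m g cos θ = 39.1 N.
Friction must make up the shortfall along the incline: f = m g sin θ − P = 24.43 − 18.9 = 5.533 N.
At the threshold f = μ_s N, so μ_s,min = 5.533/39.1 = 0.142.

μ_s,min ≈ 0.142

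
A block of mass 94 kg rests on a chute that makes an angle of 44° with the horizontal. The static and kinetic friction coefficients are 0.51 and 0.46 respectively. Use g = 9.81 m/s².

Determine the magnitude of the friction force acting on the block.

f ≈ 305 N (up the incline)

Perpendicular to the surface, N = m g cos θ = 94·9.81·cos 44° = 663.3 N.
Along the slope the weight component is m g sin θ = 640.6 N; friction must supply exactly this, acting up-slope.
Static friction can supply at most μ_s N = 338.3 N.
|640.6| exceeds 338.3 N, so the block slips down-slope; friction is kinetic, f = μ_k N = 0.46×663.3 = 305 N.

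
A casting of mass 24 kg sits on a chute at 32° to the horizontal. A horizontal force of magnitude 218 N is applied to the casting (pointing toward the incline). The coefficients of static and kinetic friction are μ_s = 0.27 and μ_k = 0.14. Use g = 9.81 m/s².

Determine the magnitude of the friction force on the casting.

f ≈ 60.1 N (down the incline)

The horizontal push has a component P sin θ into the surface, so N = m g cos θ + P sin θ = 199.7 + 115.5 = 315.2 N.
Along the incline, the net driving force (taking up-slope positive) is P cos θ − m g sin θ = 184.9 − 124.8 = 60.11 N, so equilibrium requires friction f = -60.11 N (down-slope).
Maximum static friction: μ_s N = 0.27 × 315.2 = 85.1 N.
|f_req| = 60.11 ≤ 85.1 N → the casting is in equilibrium; friction equals the required value.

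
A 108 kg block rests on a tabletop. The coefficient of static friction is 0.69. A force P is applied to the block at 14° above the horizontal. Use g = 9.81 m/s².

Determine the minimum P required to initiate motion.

N = m g − P sin α (the pull lifts the block).
At impending slip, P cos α = μ_s N = μ_s (m g − P sin α).
Solving: P (cos α + μ_s sin α) = μ_s m g → P = 0.69×1060/(cos 14° + 0.69 sin 14°) = 731/1.137 = 643 N.

P ≈ 643 N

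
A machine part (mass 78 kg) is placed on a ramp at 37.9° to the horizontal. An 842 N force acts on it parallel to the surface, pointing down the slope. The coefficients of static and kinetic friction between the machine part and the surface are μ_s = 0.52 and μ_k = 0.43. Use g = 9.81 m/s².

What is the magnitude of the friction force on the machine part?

f ≈ 260 N (up the incline)

Normal force: N = m g cos θ = 78 × 9.81 × cos 37.9° = 603.8 N.
For equilibrium along the incline the friction force must supply f = m g sin θ + P = 470 + 842 = 1312 N (positive meaning up-slope).
Static friction can supply at most μ_s N = 314 N.
Since |1312| > 314 N, static friction cannot hold it; the machine part slides down the incline and kinetic friction applies: f = μ_k N = 0.43 × 603.8 = 260 N.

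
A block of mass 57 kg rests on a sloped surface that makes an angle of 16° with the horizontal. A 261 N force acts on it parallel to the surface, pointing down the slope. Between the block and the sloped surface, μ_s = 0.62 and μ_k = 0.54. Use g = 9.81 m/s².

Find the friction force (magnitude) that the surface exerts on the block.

Perpendicular to the surface, N = m g cos θ = 57·9.81·cos 16° = 537.5 N.
The friction needed for equilibrium is m g sin θ + P = 154.1 + 261 = 415.1 N, measured positive up-slope.
Static friction can supply at most μ_s N = 333.3 N.
|415.1| exceeds 333.3 N, so the block slips down-slope; friction is kinetic, f = μ_k N = 0.54×537.5 = 290 N.

f ≈ 290 N (up the incline)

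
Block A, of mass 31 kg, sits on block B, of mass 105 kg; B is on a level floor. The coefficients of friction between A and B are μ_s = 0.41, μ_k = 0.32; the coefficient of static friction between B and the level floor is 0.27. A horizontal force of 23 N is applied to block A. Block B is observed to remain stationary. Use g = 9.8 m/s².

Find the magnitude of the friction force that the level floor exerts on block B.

f ≈ 23 N

Normal force at the A–B interface: N₁ = m_A g = 303.8 N.
So the A–B interface can sustain at most μ_s N₁ = 124.6 N of static friction.
P = 23 N is within that limit, so A and B move together (both at rest); the A–B friction is simply f₁ = P = 23 N.
By Newton's third law B feels 23 N forward from A. With B stationary, the floor's static friction on B balances it: f₂ = 23 N (well within μ_s(m_A+m_B)g = 359.9 N).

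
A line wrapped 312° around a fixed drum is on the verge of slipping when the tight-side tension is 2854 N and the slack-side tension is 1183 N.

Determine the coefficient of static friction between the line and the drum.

μ ≈ 0.162

T₂/T₁ = e^{μβ} → μ = ln(T₂/T₁)/β.
β = 312° = 5.445 rad.
μ = ln(2854/1183)/5.445 = ln(2.413)/5.445 = 0.162.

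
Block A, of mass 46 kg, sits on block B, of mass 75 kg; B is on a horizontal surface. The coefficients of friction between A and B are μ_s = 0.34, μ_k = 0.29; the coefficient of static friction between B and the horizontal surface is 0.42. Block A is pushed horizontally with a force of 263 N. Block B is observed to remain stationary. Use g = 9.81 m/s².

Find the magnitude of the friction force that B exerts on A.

Normal force at the A–B interface: N₁ = m_A g = 451.3 N.
Maximum static friction on A from B: μ_s N₁ = 0.34×451.3 = 153.4 N.
Since P = 263 N > 153.4 N, A slides on B; the A–B friction is kinetic: f₁ = μ_k N₁ = 0.29×451.3 = 131 N.
B experiences an equal 131 N forward from A (third law). B is in equilibrium, so the floor supplies f₂ = 131 N of static friction (limit μ_s(m_A+m_B)g = 498.5 N, not exceeded).

f ≈ 131 N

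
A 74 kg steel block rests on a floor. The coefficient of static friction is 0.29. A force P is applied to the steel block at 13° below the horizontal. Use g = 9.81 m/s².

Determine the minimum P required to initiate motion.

P ≈ 232 N

N = m g + P sin α (the push presses the steel block into the floor).
At impending slip, P cos α = μ_s N = μ_s (m g + P sin α).
Solving: P (cos α − μ_s sin α) = μ_s m g → P = 0.29×726/(cos 13° − 0.29 sin 13°) = 211/0.9091 = 232 N.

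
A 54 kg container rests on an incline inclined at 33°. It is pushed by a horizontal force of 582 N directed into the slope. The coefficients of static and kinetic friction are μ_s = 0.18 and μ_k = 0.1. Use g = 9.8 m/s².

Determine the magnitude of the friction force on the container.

f ≈ 76.1 N (down the incline)

The horizontal push has a component P sin θ into the surface, so N = m g cos θ + P sin θ = 443.8 + 317 = 760.8 N.
Parallel to the incline: P cos θ − m g sin θ = 488.1 − 288.2 = 199.9 N; the friction needed to balance this is 199.9 N acting down the slope.
Maximum static friction: μ_s N = 0.18 × 760.8 = 136.9 N.
|f_req| = 199.9 > 136.9 N → the container slides up the incline; f = μ_k N = 0.1 × 760.8 = 76.1 N.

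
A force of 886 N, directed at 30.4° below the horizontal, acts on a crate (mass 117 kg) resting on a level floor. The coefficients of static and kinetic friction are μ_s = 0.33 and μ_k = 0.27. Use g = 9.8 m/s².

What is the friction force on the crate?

The vertical component of P adds to the normal force: N = m g + P sin α = 1147 + 448.3 = 1595 N.
Horizontally, friction must balance P cos α = 764.2 N.
The static-friction limit is μ_s N = 526.3 N.
764.2 > 526.3 N → the crate slides; f = μ_k N = 0.27×1595 = 431 N.

f ≈ 431 N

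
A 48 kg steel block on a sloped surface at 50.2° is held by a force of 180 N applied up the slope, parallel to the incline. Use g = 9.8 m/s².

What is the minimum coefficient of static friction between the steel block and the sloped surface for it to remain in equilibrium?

N = m g cos θ = 301.1 N.
Friction must make up the shortfall along the incline: f = m g sin θ − P = 361.4 − 180 = 181.4 N.
At the threshold f = μ_s N, so μ_s,min = 181.4/301.1 = 0.602.

μ_s,min ≈ 0.602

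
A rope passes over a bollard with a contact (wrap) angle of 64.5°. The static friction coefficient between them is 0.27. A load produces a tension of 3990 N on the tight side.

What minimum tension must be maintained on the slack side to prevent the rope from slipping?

Capstan equation at impending slip: T_tight/T_slack = e^{μβ}.
β = 64.5° = 1.126 rad; e^{μβ} = e^{0.27×1.126} = 1.355.
T_slack = T_tight / e^{μβ} = 3990 / 1.355 = 2940 N.

T_min ≈ 2940 N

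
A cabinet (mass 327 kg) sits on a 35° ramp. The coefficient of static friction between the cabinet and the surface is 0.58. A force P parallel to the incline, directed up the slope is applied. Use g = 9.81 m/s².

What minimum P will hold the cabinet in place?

P_min ≈ 316 N

The cabinet tends to slide down (tan θ > μ_s), so at the point of impending slip friction acts up-slope at its limit: f = μ_s N.
P is parallel to the surface, so N = m g cos θ = 2630 N.
Along the incline: P + μ_s N = m g sin θ, so P = 1840 − 0.58×2630 = 316 N.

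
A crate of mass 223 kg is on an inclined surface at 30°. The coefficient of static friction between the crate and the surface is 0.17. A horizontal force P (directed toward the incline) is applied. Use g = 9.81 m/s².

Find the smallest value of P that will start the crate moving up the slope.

P ≈ 1810 N

At impending motion up the slope, friction acts down-slope at its limit: f = μ_s N.
Perpendicular to the incline: N = m g cos θ + P sin θ.
Along the incline: P cos θ = m g sin θ + μ_s N = m g sin θ + μ_s (m g cos θ + P sin θ).
Solving, P (cos θ − μ_s sin θ) = m g (sin θ + μ_s cos θ), so P = 223×9.81×(sin 30° + 0.17 cos 30°)/(cos 30° − 0.17 sin 30°) = 2190×0.6472/0.781 = 1810 N.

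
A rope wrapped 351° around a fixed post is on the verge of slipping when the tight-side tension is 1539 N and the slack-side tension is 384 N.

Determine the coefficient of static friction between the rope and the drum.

T₂/T₁ = e^{μβ} → μ = ln(T₂/T₁)/β.
β = 351° = 6.126 rad.
μ = ln(1539/384)/6.126 = ln(4.008)/6.126 = 0.227.

μ ≈ 0.227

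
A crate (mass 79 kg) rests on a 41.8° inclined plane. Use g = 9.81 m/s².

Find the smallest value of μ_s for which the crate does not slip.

μ_s,min ≈ 0.894

At the slip threshold m g sin θ = μ_s m g cos θ, so μ_s,min = tan θ.
μ_s,min = tan 41.8° = 0.894.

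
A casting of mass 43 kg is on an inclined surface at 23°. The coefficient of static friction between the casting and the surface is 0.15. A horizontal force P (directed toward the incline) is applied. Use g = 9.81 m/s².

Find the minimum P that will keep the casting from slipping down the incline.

P_min ≈ 109 N

The casting tends to slide down (tan θ > μ_s), so at the point of impending slip friction acts up-slope at its limit: f = μ_s N.
Perpendicular to the incline: N = m g cos θ + P sin θ.
Along the incline: P cos θ + μ_s N = m g sin θ, i.e. P cos θ + μ_s (m g cos θ + P sin θ) = m g sin θ.
Solving, P (cos θ + μ_s sin θ) = m g (sin θ − μ_s cos θ), so P = 422×0.2527/0.9791 = 109 N.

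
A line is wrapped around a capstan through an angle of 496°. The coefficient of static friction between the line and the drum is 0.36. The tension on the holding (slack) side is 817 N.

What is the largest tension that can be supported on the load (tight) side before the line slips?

At impending slip the capstan equation gives T₂/T₁ = e^{μβ} with β in radians.
β = 496° × π/180 = 8.657 rad.
e^{μβ} = e^{0.36×8.657} = 22.57.
T₂ = T₁ · e^{μβ} = 817 × 22.57 = 18400 N.

T_max ≈ 18400 N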